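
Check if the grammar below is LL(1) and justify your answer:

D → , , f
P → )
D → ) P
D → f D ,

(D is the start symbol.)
For D:
  PREDICT(D → ',' ',' f) = { ',' }
  PREDICT(D → ')' P) = { ')' }
  PREDICT(D → f D ',') = { 'f' }
P has a single production, so nothing to check there.

All predict sets are disjoint. The grammar IS LL(1).

Answer: Yes, the grammar is LL(1).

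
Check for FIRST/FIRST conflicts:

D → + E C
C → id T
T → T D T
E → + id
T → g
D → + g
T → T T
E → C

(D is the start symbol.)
Yes. D → '+' E C / D → '+' g on { '+' }; T → T D T / T → g on { 'g' }; T → T D T / T → T T on { 'g' }; T → g / T → T T on { 'g' }

A FIRST/FIRST conflict occurs when two productions N → α and N → β for the same non-terminal have FIRST(α) ∩ FIRST(β) ≠ ∅ (with ε ∈ FIRST of a nullable right-hand side, so two nullable alternatives also conflict).

FIRST sets of the non-terminals at (or reachable through a nullable prefix from) the front of some alternative:
  FIRST(T) = { 'g' }
  FIRST(C) = { 'id' }

Productions for D:
  D → + E C: FIRST = { '+' }
  D → + g: FIRST = { '+' }
Productions for T:
  T → T D T: FIRST = { 'g' }
  T → g: FIRST = { 'g' }
  T → T T: FIRST = { 'g' }
Productions for E:
  E → + id: FIRST = { '+' }
  E → C: FIRST = { 'id' }
C has only one production, so no FIRST/FIRST conflict is possible there.

Conflict for D: D → + E C and D → + g
  Overlap: { '+' }
Conflict for T: T → T D T and T → g
  Overlap: { 'g' }
Conflict for T: T → T D T and T → T T
  Overlap: { 'g' }
Conflict for T: T → g and T → T T
  Overlap: { 'g' }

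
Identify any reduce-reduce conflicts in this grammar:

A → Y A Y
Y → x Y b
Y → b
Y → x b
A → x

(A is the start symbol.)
Yes — I6: [Y → b .] vs [Y → x b .]

Augment with A' → A and build the canonical LR(0) collection (I0 = CLOSURE({[A' → . A]}), then GOTO on every symbol after a dot until no new states appear). It has 11 states:
  I0: { [A → . Y A Y], [A → . x], [A' → . A], [Y → . b], [Y → . x Y b], [Y → . x b] }  — shift
  I1: { [A' → A .] }  — accept
  I2: { [A → . Y A Y], [A → . x], [A → Y . A Y], [Y → . b], [Y → . x Y b], [Y → . x b] }  — shift
  I3: { [Y → b .] }  — reduce
  I4: { [A → x .], [Y → . b], [Y → . x Y b], [Y → . x b], [Y → x . Y b], [Y → x . b] }  — shift, reduce
  I5: { [Y → x Y . b] }  — shift
  I6: { [Y → b .], [Y → x b .] }  — 2 reduces
  I7: { [Y → . b], [Y → . x Y b], [Y → . x b], [Y → x . Y b], [Y → x . b] }  — shift
  I8: { [Y → x Y b .] }  — reduce
  I9: { [A → Y A . Y], [Y → . b], [Y → . x Y b], [Y → . x b] }  — shift
  I10: { [A → Y A Y .] }  — reduce

I6 contains complete items [Y → b .], [Y → x b .] — reduce-reduce conflict.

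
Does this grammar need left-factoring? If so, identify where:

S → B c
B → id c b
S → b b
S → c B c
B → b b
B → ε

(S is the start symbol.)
No, left-factoring is not needed

Left-factoring is needed when two productions for the same non-terminal
share a common prefix on the right-hand side.

Productions for S:
  S → B c
  S → b b
  S → c B c
Productions for B:
  B → id c b
  B → b b
  B → ε

No common prefixes found.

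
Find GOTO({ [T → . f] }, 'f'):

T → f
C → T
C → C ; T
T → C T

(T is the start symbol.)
{ [T → f .] }

GOTO(I, 'f') = CLOSURE({ [A → αX.β] : [A → α.Xβ] ∈ I, X = 'f' })

Items with dot before 'f', with the dot advanced:
  [T → . f] → [T → f .]
Closure adds nothing (no advanced item has the dot before a non-terminal).

GOTO = { [T → f .] }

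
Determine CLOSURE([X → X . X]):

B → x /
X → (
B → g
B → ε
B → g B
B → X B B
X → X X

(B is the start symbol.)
To compute CLOSURE, for each item [A → α.Bβ] where B is a non-terminal, add [B → .γ] for all productions B → γ; repeat for the newly added items until nothing changes.

Start with: [X → X . X]
  [X → X . X] has the dot before X: add [X → . (], [X → . X X]
No further items can be added.

CLOSURE = { [X → . (], [X → . X X], [X → X . X] }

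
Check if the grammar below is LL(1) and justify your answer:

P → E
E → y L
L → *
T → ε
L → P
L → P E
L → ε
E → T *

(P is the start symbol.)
No. Predict set conflict for L: { '*' }

A grammar is LL(1) if for each non-terminal N with multiple productions, the predict sets of those productions are pairwise disjoint, where PREDICT(N → α) = (FIRST(α) \ {ε}) ∪ (FOLLOW(N) if α ⇒* ε).

Relevant sets:
  FIRST(T) = { ε }
  FIRST(P) = { '*', 'y' }
  FOLLOW(L) = { $, '*', 'y' }

For E:
  PREDICT(E → y L) = { 'y' }
  PREDICT(E → T '*') = { '*' }
For L:
  PREDICT(L → '*') = { '*' }
  PREDICT(L → P) = { '*', 'y' }
  PREDICT(L → P E) = { '*', 'y' }
  PREDICT(L → ε) = { $, '*', 'y' }
P, T have a single production, so nothing to check there.

Conflict found: Predict set conflict for L: { '*' }
The grammar is NOT LL(1).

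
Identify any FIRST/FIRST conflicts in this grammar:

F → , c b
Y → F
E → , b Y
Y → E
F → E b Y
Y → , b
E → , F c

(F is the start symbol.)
Yes. F → ',' c b / F → E b Y on { ',' }; Y → F / Y → E on { ',' }; Y → F / Y → ',' b on { ',' }; Y → E / Y → ',' b on { ',' }; E → ',' b Y / E → ',' F c on { ',' }

A FIRST/FIRST conflict occurs when two productions N → α and N → β for the same non-terminal have FIRST(α) ∩ FIRST(β) ≠ ∅ (with ε ∈ FIRST of a nullable right-hand side, so two nullable alternatives also conflict).

FIRST sets of the non-terminals at (or reachable through a nullable prefix from) the front of some alternative:
  FIRST(E) = { ',' }
  FIRST(F) = { ',' }

Productions for F:
  F → , c b: FIRST = { ',' }
  F → E b Y: FIRST = { ',' }
Productions for Y:
  Y → F: FIRST = { ',' }
  Y → E: FIRST = { ',' }
  Y → , b: FIRST = { ',' }
Productions for E:
  E → , b Y: FIRST = { ',' }
  E → , F c: FIRST = { ',' }

Conflict for F: F → , c b and F → E b Y
  Overlap: { ',' }
Conflict for Y: Y → F and Y → E
  Overlap: { ',' }
Conflict for Y: Y → F and Y → , b
  Overlap: { ',' }
Conflict for Y: Y → E and Y → , b
  Overlap: { ',' }
Conflict for E: E → , b Y and E → , F c
  Overlap: { ',' }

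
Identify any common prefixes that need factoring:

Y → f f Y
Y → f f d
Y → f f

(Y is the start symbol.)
Left-factoring is needed when two productions for the same non-terminal
share a common prefix on the right-hand side.

Productions for Y:
  Y → f f Y
  Y → f f d
  Y → f f

Found common prefix 'f f' in productions for Y

Answer: Yes, Y has productions with common prefix 'f f'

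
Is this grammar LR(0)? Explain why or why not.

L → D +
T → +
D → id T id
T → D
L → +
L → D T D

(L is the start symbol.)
A grammar is LR(0) if no state in the canonical LR(0) collection has:
  - both a shift item (dot before a terminal) and a complete item (shift-reduce conflict), or
  - two or more complete items (reduce-reduce conflict; the accept item [L' → L .] counts as a complete item here).

Augment with L' → L and build the canonical LR(0) collection (I0 = CLOSURE({[L' → . L]}), then GOTO on every symbol after a dot until no new states appear). It has 12 states:
  I0: { [D → . id T id], [L → . +], [L → . D +], [L → . D T D], [L' → . L] }  — shift
  I1: { [L → + .] }  — reduce
  I2: { [D → . id T id], [L → D . +], [L → D . T D], [T → . +], [T → . D] }  — shift
  I3: { [L' → L .] }  — accept
  I4: { [D → . id T id], [D → id . T id], [T → . +], [T → . D] }  — shift
  I5: { [T → + .] }  — reduce
  I6: { [T → D .] }  — reduce
  I7: { [D → id T . id] }  — shift
  I8: { [D → id T id .] }  — reduce
  I9: { [L → D + .], [T → + .] }  — 2 reduces
  I10: { [D → . id T id], [L → D T . D] }  — shift
  I11: { [L → D T D .] }  — reduce

Conflict in state I9:
  Reduce-reduce conflict: [L → D + .] and [T → + .]
So the grammar is NOT LR(0).

Answer: No. Reduce-reduce conflict: [L → D + .] and [T → + .]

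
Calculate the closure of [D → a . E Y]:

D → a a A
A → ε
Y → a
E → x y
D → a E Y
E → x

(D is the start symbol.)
{ [D → a . E Y], [E → . x y], [E → . x] }

Start with: [D → a . E Y]
  [D → a . E Y] has the dot before E: add [E → . x y], [E → . x]
No further items can be added.

CLOSURE = { [D → a . E Y], [E → . x y], [E → . x] }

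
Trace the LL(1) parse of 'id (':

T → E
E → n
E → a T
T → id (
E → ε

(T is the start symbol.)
Stack is shown with the top on the left.

Stack   Input   Action
----------------------
T $     id ( $  output T → id (
id ( $  id ( $  match 'id'
( $     ( $     match '('
$       $       accept

The string is accepted.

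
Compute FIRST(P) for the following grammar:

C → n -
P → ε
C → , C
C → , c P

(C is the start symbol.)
{ ε }

To compute FIRST(P), examine every production with P on the left-hand side, reading each right-hand side left to right until a non-nullable symbol is reached.

From P → ε:
  - ε-production, so ε ∈ FIRST(P)

Collecting: FIRST(P) = { ε }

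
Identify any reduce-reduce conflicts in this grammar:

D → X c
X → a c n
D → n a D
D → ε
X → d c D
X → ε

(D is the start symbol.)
Yes — I0: [D → .] vs [X → .]; I6: [D → .] vs [X → .]; I8: [D → .] vs [X → .]

Augment with D' → D and build the canonical LR(0) collection (I0 = CLOSURE({[D' → . D]}), then GOTO on every symbol after a dot until no new states appear). It has 13 states:
  I0: { [D → . X c], [D → . n a D], [D → .], [D' → . D], [X → . a c n], [X → . d c D], [X → .] }  — shift, 2 reduces
  I1: { [D' → D .] }  — accept
  I2: { [D → X . c] }  — shift
  I3: { [X → a . c n] }  — shift
  I4: { [X → d . c D] }  — shift
  I5: { [D → n . a D] }  — shift
  I6: { [D → . X c], [D → . n a D], [D → .], [D → n a . D], [X → . a c n], [X → . d c D], [X → .] }  — shift, 2 reduces
  I7: { [D → n a D .] }  — reduce
  I8: { [D → . X c], [D → . n a D], [D → .], [X → . a c n], [X → . d c D], [X → .], [X → d c . D] }  — shift, 2 reduces
  I9: { [X → d c D .] }  — reduce
  I10: { [X → a c . n] }  — shift
  I11: { [X → a c n .] }  — reduce
  I12: { [D → X c .] }  — reduce

I0 contains complete items [D → .], [X → .] — reduce-reduce conflict.
I6 contains complete items [D → .], [X → .] — reduce-reduce conflict.
I8 contains complete items [D → .], [X → .] — reduce-reduce conflict.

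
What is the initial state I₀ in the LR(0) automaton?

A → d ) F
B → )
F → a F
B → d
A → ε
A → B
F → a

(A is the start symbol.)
First, augment the grammar with A' → A
I₀ = CLOSURE({ [A' → . A] }):
  [A' → . A] has the dot before A: add [A → . d ) F], [A → .], [A → . B]
  [A → . B] has the dot before B: add [B → . )], [B → . d]
No further items can be added.

I₀ = { [A → . B], [A → . d ) F], [A → .], [A' → . A], [B → . )], [B → . d] }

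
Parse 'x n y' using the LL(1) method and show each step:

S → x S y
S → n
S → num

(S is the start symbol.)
LL(1) parsing maintains a stack (initially the start symbol over $) and the input. At each step: if the stack top is a terminal, match it against the current input token; if it is a non-terminal N, replace it with the RHS of M[N, lookahead] (the unique production whose predict set contains the lookahead).

Stack is shown with the top on the left.

Stack    Input    Action
------------------------
S $      x n y $  output S → x S y
x S y $  x n y $  match 'x'
S y $    n y $    output S → n
n y $    n y $    match 'n'
y $      y $      match 'y'
$        $        accept

The string is accepted.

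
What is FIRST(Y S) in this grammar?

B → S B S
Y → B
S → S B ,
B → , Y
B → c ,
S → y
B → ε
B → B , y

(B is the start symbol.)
{ ',', 'c', 'y' }

FIRST sets of the non-terminals involved (from the grammar, by fixed-point iteration):
  FIRST(Y) = { ',', 'c', 'y', ε }
  FIRST(S) = { 'y' }

To compute FIRST(Y S), process the symbols left to right:
Symbol Y is a non-terminal. Add FIRST(Y) \ {ε} = { ',', 'c', 'y' }
Y is nullable (ε ∈ FIRST(Y)), continue to the next symbol.
Symbol S is a non-terminal. Add FIRST(S) \ {ε} = { 'y' }
S is not nullable (ε ∉ FIRST(S)), so stop here.
FIRST(Y S) = { ',', 'c', 'y' }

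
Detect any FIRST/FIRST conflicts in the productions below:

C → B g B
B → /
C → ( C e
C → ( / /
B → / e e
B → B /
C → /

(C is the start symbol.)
A FIRST/FIRST conflict occurs when two productions N → α and N → β for the same non-terminal have FIRST(α) ∩ FIRST(β) ≠ ∅ (with ε ∈ FIRST of a nullable right-hand side, so two nullable alternatives also conflict).

FIRST sets of the non-terminals at (or reachable through a nullable prefix from) the front of some alternative:
  FIRST(B) = { '/' }

Productions for C:
  C → B g B: FIRST = { '/' }
  C → ( C e: FIRST = { '(' }
  C → ( / /: FIRST = { '(' }
  C → /: FIRST = { '/' }
Productions for B:
  B → /: FIRST = { '/' }
  B → / e e: FIRST = { '/' }
  B → B /: FIRST = { '/' }

Conflict for C: C → B g B and C → /
  Overlap: { '/' }
Conflict for C: C → ( C e and C → ( / /
  Overlap: { '(' }
Conflict for B: B → / and B → / e e
  Overlap: { '/' }
Conflict for B: B → / and B → B /
  Overlap: { '/' }
Conflict for B: B → / e e and B → B /
  Overlap: { '/' }

Answer: Yes. C → B g B / C → '/' on { '/' }; C → '(' C e / C → '(' '/' '/' on { '(' }; B → '/' / B → '/' e e on { '/' }; B → '/' / B → B '/' on { '/' }; B → '/' e e / B → B '/' on { '/' }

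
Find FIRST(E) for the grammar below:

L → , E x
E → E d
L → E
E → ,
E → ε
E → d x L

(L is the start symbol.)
To compute FIRST(E), examine every production with E on the left-hand side, reading each right-hand side left to right until a non-nullable symbol is reached.

From E → E d:
  - E is the symbol being defined: contributes nothing new
    E is nullable, so continue to the next symbol
  - d is a terminal: add 'd' and stop
From E → ,:
  - ',' is a terminal: add ',' and stop
From E → ε:
  - ε-production, so ε ∈ FIRST(E)
From E → d x L:
  - d is a terminal: add 'd' and stop

Collecting: FIRST(E) = { ',', 'd', ε }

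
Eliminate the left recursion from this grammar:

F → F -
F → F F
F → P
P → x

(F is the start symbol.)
F is directly left-recursive. The standard transformation for
  A → A α₁ | ... | A α_m | β₁ | ... | β_n
is
  A  → β₁ A' | ... | β_n A'
  A' → α₁ A' | ... | α_m A' | ε

F → P becomes F → P F'
F → F - becomes F' → - F'
F → F F becomes F' → F F'
Add F' → ε

Productions for other non-terminals are unchanged:
  P → x

Resulting grammar:
F → P F'
F' → - F'
F' → F F'
F' → ε
P → x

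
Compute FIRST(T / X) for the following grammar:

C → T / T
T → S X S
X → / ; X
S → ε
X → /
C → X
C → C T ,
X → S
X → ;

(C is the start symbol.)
{ '/', ';' }

FIRST sets of the non-terminals involved (from the grammar, by fixed-point iteration):
  FIRST(T) = { '/', ';', ε }

To compute FIRST(T / X), process the symbols left to right:
Symbol T is a non-terminal. Add FIRST(T) \ {ε} = { '/', ';' }
T is nullable (ε ∈ FIRST(T)), continue to the next symbol.
Symbol / is a terminal. Add '/' and stop.
FIRST(T / X) = { '/', ';' }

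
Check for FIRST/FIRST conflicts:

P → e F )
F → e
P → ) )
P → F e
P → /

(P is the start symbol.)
A FIRST/FIRST conflict occurs when two productions N → α and N → β for the same non-terminal have FIRST(α) ∩ FIRST(β) ≠ ∅ (with ε ∈ FIRST of a nullable right-hand side, so two nullable alternatives also conflict).

FIRST sets of the non-terminals at (or reachable through a nullable prefix from) the front of some alternative:
  FIRST(F) = { 'e' }

Productions for P:
  P → e F ): FIRST = { 'e' }
  P → ) ): FIRST = { ')' }
  P → F e: FIRST = { 'e' }
  P → /: FIRST = { '/' }
F has only one production, so no FIRST/FIRST conflict is possible there.

Conflict for P: P → e F ) and P → F e
  Overlap: { 'e' }

Answer: Yes. P → e F ')' / P → F e on { 'e' }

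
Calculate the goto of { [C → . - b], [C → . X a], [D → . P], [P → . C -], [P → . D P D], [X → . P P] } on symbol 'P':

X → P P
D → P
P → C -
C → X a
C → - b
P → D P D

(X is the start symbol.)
GOTO(I, 'P') = CLOSURE({ [A → αX.β] : [A → α.Xβ] ∈ I, X = 'P' })

Items with dot before 'P', with the dot advanced:
  [D → . P] → [D → P .]
  [X → . P P] → [X → P . P]
Closure of the advanced items:
  [X → P . P] has the dot before P: add [P → . C -], [P → . D P D]
  [P → . C -] has the dot before C: add [C → . X a], [C → . - b]
  [P → . D P D] has the dot before D: add [D → . P]
  [C → . X a] has the dot before X: add [X → . P P]

GOTO = { [C → . - b], [C → . X a], [D → . P], [D → P .], [P → . C -], [P → . D P D], [X → . P P], [X → P . P] }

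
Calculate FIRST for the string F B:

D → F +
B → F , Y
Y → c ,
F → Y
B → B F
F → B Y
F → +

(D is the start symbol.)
{ '+', 'c' }

FIRST sets of the non-terminals involved (from the grammar, by fixed-point iteration):
  FIRST(F) = { '+', 'c' }

To compute FIRST(F B), process the symbols left to right:
Symbol F is a non-terminal. Add FIRST(F) \ {ε} = { '+', 'c' }
F is not nullable (ε ∉ FIRST(F)), so stop here.
FIRST(F B) = { '+', 'c' }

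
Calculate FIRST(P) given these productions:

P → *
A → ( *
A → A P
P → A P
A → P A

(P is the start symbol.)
FIRST sets of the other non-terminals involved (by the same procedure, iterated to a fixed point):
  FIRST(A) = { '(', '*' }

From P → *:
  - '*' is a terminal: add '*' and stop
From P → A P:
  - A is a non-terminal: add FIRST(A) \ {ε} = { '(', '*' }
    A is not nullable, so stop

Collecting: FIRST(P) = { '(', '*' }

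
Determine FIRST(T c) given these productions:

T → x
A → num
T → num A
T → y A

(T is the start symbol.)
FIRST sets of the non-terminals involved (from the grammar, by fixed-point iteration):
  FIRST(T) = { 'num', 'x', 'y' }

To compute FIRST(T c), process the symbols left to right:
Symbol T is a non-terminal. Add FIRST(T) \ {ε} = { 'num', 'x', 'y' }
T is not nullable (ε ∉ FIRST(T)), so stop here.
FIRST(T c) = { 'num', 'x', 'y' }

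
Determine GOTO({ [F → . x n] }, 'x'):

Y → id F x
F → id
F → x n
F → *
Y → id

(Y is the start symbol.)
{ [F → x . n] }

GOTO(I, 'x') = CLOSURE({ [A → αX.β] : [A → α.Xβ] ∈ I, X = 'x' })

Items with dot before 'x', with the dot advanced:
  [F → . x n] → [F → x . n]
Closure adds nothing (no advanced item has the dot before a non-terminal).

GOTO = { [F → x . n] }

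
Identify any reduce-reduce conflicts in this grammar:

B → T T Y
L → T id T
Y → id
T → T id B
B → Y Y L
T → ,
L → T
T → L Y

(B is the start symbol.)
Augment with B' → B and build the canonical LR(0) collection (I0 = CLOSURE({[B' → . B]}), then GOTO on every symbol after a dot until no new states appear). It has 17 states:
  I0: { [B → . T T Y], [B → . Y Y L], [B' → . B], [L → . T id T], [L → . T], [T → . ,], [T → . L Y], [T → . T id B], [Y → . id] }  — shift
  I1: { [T → , .] }  — reduce
  I2: { [B' → B .] }  — accept
  I3: { [T → L . Y], [Y → . id] }  — shift
  I4: { [B → T . T Y], [L → . T id T], [L → . T], [L → T . id T], [L → T .], [T → . ,], [T → . L Y], [T → . T id B], [T → T . id B] }  — shift, reduce
  I5: { [B → Y . Y L], [Y → . id] }  — shift
  I6: { [Y → id .] }  — reduce
  I7: { [B → Y Y . L], [L → . T id T], [L → . T], [T → . ,], [T → . L Y], [T → . T id B] }  — shift
  I8: { [B → Y Y L .], [T → L . Y], [Y → . id] }  — shift, reduce
  I9: { [L → T . id T], [L → T .], [T → T . id B] }  — shift, reduce
  I10: { [B → . T T Y], [B → . Y Y L], [L → . T id T], [L → . T], [L → T id . T], [T → . ,], [T → . L Y], [T → . T id B], [T → T id . B], [Y → . id] }  — shift
  I11: { [T → T id B .] }  — reduce
  I12: { [B → T . T Y], [L → . T id T], [L → . T], [L → T . id T], [L → T .], [L → T id T .], [T → . ,], [T → . L Y], [T → . T id B], [T → T . id B] }  — shift, 2 reduces
  I13: { [B → T T . Y], [L → T . id T], [L → T .], [T → T . id B], [Y → . id] }  — shift, reduce
  I14: { [B → T T Y .] }  — reduce
  I15: { [B → . T T Y], [B → . Y Y L], [L → . T id T], [L → . T], [L → T id . T], [T → . ,], [T → . L Y], [T → . T id B], [T → T id . B], [Y → . id], [Y → id .] }  — shift, reduce
  I16: { [T → L Y .] }  — reduce

I12 contains complete items [L → T .], [L → T id T .] — reduce-reduce conflict.

Answer: Yes — I12: [L → T .] vs [L → T id T .]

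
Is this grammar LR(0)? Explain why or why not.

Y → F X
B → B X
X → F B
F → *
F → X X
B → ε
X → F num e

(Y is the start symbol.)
Augment with Y' → Y and build the canonical LR(0) collection (I0 = CLOSURE({[Y' → . Y]}), then GOTO on every symbol after a dot until no new states appear). It has 12 states:
  I0: { [F → . *], [F → . X X], [X → . F B], [X → . F num e], [Y → . F X], [Y' → . Y] }  — shift
  I1: { [F → * .] }  — reduce
  I2: { [B → . B X], [B → .], [F → . *], [F → . X X], [X → . F B], [X → . F num e], [X → F . B], [X → F . num e], [Y → F . X] }  — shift, reduce
  I3: { [F → . *], [F → . X X], [F → X . X], [X → . F B], [X → . F num e] }  — shift
  I4: { [Y' → Y .] }  — accept
  I5: { [B → . B X], [B → .], [X → F . B], [X → F . num e] }  — shift, reduce
  I6: { [F → . *], [F → . X X], [F → X . X], [F → X X .], [X → . F B], [X → . F num e] }  — shift, reduce
  I7: { [B → B . X], [F → . *], [F → . X X], [X → . F B], [X → . F num e], [X → F B .] }  — shift, reduce
  I8: { [X → F num . e] }  — shift
  I9: { [X → F num e .] }  — reduce
  I10: { [B → B X .], [F → . *], [F → . X X], [F → X . X], [X → . F B], [X → . F num e] }  — shift, reduce
  I11: { [F → . *], [F → . X X], [F → X . X], [X → . F B], [X → . F num e], [Y → F X .] }  — shift, reduce

Conflict in state I2:
  Shift-reduce conflict between [B → .] and [F → . *]
So the grammar is NOT LR(0).

Answer: No. Shift-reduce conflict between [B → .] and [F → . *]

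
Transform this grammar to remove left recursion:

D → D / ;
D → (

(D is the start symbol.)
D → ( D'
D' → / ; D'
D' → ε

D is directly left-recursive. The standard transformation for
  A → A α₁ | ... | A α_m | β₁ | ... | β_n
is
  A  → β₁ A' | ... | β_n A'
  A' → α₁ A' | ... | α_m A' | ε

D → ( becomes D → ( D'
D → D / ; becomes D' → / ; D'
Add D' → ε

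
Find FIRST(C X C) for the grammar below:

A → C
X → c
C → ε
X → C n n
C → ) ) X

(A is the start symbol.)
{ ')', 'c', 'n' }

FIRST sets of the non-terminals involved (from the grammar, by fixed-point iteration):
  FIRST(C) = { ')', ε }
  FIRST(X) = { ')', 'c', 'n' }

To compute FIRST(C X C), process the symbols left to right:
Symbol C is a non-terminal. Add FIRST(C) \ {ε} = { ')' }
C is nullable (ε ∈ FIRST(C)), continue to the next symbol.
Symbol X is a non-terminal. Add FIRST(X) \ {ε} = { ')', 'c', 'n' }
X is not nullable (ε ∉ FIRST(X)), so stop here.
FIRST(C X C) = { ')', 'c', 'n' }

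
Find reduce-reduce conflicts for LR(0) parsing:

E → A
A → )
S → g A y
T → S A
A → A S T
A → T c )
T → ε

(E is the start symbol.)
No reduce-reduce conflicts

A reduce-reduce conflict occurs when an LR(0) state has two complete items [A → α .] and [B → β .] — both call for a reduction, and with no lookahead the parser cannot choose between them.

Augment with E' → E and build the canonical LR(0) collection (I0 = CLOSURE({[E' → . E]}), then GOTO on every symbol after a dot until no new states appear). It has 14 states:
  I0: { [A → . )], [A → . A S T], [A → . T c )], [E → . A], [E' → . E], [S → . g A y], [T → . S A], [T → .] }  — shift, reduce
  I1: { [A → ) .] }  — reduce
  I2: { [A → A . S T], [E → A .], [S → . g A y] }  — shift, reduce
  I3: { [E' → E .] }  — accept
  I4: { [A → . )], [A → . A S T], [A → . T c )], [S → . g A y], [T → . S A], [T → .], [T → S . A] }  — shift, reduce
  I5: { [A → T . c )] }  — shift
  I6: { [A → . )], [A → . A S T], [A → . T c )], [S → . g A y], [S → g . A y], [T → . S A], [T → .] }  — shift, reduce
  I7: { [A → A . S T], [S → . g A y], [S → g A . y] }  — shift
  I8: { [A → A S . T], [S → . g A y], [T → . S A], [T → .] }  — shift, reduce
  I9: { [S → g A y .] }  — reduce
  I10: { [A → A S T .] }  — reduce
  I11: { [A → T c . )] }  — shift
  I12: { [A → T c ) .] }  — reduce
  I13: { [A → A . S T], [S → . g A y], [T → S A .] }  — shift, reduce

No state contains more than one complete item.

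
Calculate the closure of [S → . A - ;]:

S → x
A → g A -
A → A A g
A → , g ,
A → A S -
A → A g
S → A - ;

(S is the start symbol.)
{ [A → . , g ,], [A → . A A g], [A → . A S -], [A → . A g], [A → . g A -], [S → . A - ;] }

To compute CLOSURE, for each item [A → α.Bβ] where B is a non-terminal, add [B → .γ] for all productions B → γ; repeat for the newly added items until nothing changes.

Start with: [S → . A - ;]
  [S → . A - ;] has the dot before A: add [A → . g A -], [A → . A A g], [A → . , g ,], [A → . A S -], [A → . A g]
No further items can be added.

CLOSURE = { [A → . , g ,], [A → . A A g], [A → . A S -], [A → . A g], [A → . g A -], [S → . A - ;] }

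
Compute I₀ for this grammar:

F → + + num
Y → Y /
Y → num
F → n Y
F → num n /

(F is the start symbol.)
First, augment the grammar with F' → F
I₀ = CLOSURE({ [F' → . F] }):
  [F' → . F] has the dot before F: add [F → . + + num], [F → . n Y], [F → . num n /]
No further items can be added.

I₀ = { [F → . + + num], [F → . n Y], [F → . num n /], [F' → . F] }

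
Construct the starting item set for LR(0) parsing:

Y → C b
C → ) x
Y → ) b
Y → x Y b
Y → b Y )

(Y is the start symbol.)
First, augment the grammar with Y' → Y
I₀ = CLOSURE({ [Y' → . Y] }):
  [Y' → . Y] has the dot before Y: add [Y → . C b], [Y → . ) b], [Y → . x Y b], [Y → . b Y )]
  [Y → . C b] has the dot before C: add [C → . ) x]
No further items can be added.

I₀ = { [C → . ) x], [Y → . ) b], [Y → . C b], [Y → . b Y )], [Y → . x Y b], [Y' → . Y] }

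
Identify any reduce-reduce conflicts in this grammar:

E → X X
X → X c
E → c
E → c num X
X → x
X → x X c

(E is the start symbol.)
Augment with E' → E and build the canonical LR(0) collection (I0 = CLOSURE({[E' → . E]}), then GOTO on every symbol after a dot until no new states appear). It has 11 states:
  I0: { [E → . X X], [E → . c num X], [E → . c], [E' → . E], [X → . X c], [X → . x X c], [X → . x] }  — shift
  I1: { [E' → E .] }  — accept
  I2: { [E → X . X], [X → . X c], [X → . x X c], [X → . x], [X → X . c] }  — shift
  I3: { [E → c . num X], [E → c .] }  — shift, reduce
  I4: { [X → . X c], [X → . x X c], [X → . x], [X → x . X c], [X → x .] }  — shift, reduce
  I5: { [X → X . c], [X → x X . c] }  — shift
  I6: { [X → X c .], [X → x X c .] }  — 2 reduces
  I7: { [E → c num . X], [X → . X c], [X → . x X c], [X → . x] }  — shift
  I8: { [E → c num X .], [X → X . c] }  — shift, reduce
  I9: { [X → X c .] }  — reduce
  I10: { [E → X X .], [X → X . c] }  — shift, reduce

I6 contains complete items [X → X c .], [X → x X c .] — reduce-reduce conflict.

Answer: Yes — I6: [X → X c .] vs [X → x X c .]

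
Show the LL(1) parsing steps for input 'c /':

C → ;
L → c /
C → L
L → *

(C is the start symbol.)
LL(1) parsing maintains a stack (initially the start symbol over $) and the input. At each step: if the stack top is a terminal, match it against the current input token; if it is a non-terminal N, replace it with the RHS of M[N, lookahead] (the unique production whose predict set contains the lookahead).

Stack is shown with the top on the left.

Stack  Input  Action
--------------------
C $    c / $  output C → L
L $    c / $  output L → c /
c / $  c / $  match 'c'
/ $    / $    match '/'
$      $      accept

The string is accepted.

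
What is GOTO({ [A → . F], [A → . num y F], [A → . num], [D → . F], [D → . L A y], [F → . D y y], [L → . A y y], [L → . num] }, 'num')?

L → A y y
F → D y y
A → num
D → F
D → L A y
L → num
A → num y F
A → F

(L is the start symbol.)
{ [A → num . y F], [A → num .], [L → num .] }

GOTO(I, 'num') = CLOSURE({ [A → αX.β] : [A → α.Xβ] ∈ I, X = 'num' })

Items with dot before 'num', with the dot advanced:
  [A → . num] → [A → num .]
  [A → . num y F] → [A → num . y F]
  [L → . num] → [L → num .]
Closure adds nothing (no advanced item has the dot before a non-terminal).

GOTO = { [A → num . y F], [A → num .], [L → num .] }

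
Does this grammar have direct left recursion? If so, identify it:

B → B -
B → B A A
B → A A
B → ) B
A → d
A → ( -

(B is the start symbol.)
Yes, B is left-recursive

B → B -: LEFT RECURSIVE (starts with B)
B → B A A: LEFT RECURSIVE (starts with B)
B → A A: starts with A
B → ) B: starts with ')'
A → d: starts with d
A → ( -: starts with '('

The grammar has direct left recursion on: B.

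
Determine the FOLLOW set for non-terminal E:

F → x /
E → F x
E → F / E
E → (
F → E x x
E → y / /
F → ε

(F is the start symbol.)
{ 'x' }

To compute FOLLOW(E), find every occurrence of E on a right-hand side N → α E β: add FIRST(β) \ {ε}, and if β is empty or nullable also add FOLLOW(N). Iterate to a fixed point.

In E → F / E: E is at the end; this adds FOLLOW(E) to itself — nothing new
In F → E x x: E is followed by x x, add FIRST(x x) \ {ε} = { 'x' }

Taking the union: FOLLOW(E) = { 'x' }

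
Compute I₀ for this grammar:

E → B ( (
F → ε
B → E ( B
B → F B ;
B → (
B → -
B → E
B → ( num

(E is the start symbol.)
{ [B → . ( num], [B → . (], [B → . -], [B → . E ( B], [B → . E], [B → . F B ;], [E → . B ( (], [E' → . E], [F → .] }

First, augment the grammar with E' → E
I₀ = CLOSURE({ [E' → . E] }):
  [E' → . E] has the dot before E: add [E → . B ( (]
  [E → . B ( (] has the dot before B: add [B → . E ( B], [B → . F B ;], [B → . (], [B → . -], [B → . E], [B → . ( num]
  [B → . F B ;] has the dot before F: add [F → .]
No further items can be added.

I₀ = { [B → . ( num], [B → . (], [B → . -], [B → . E ( B], [B → . E], [B → . F B ;], [E → . B ( (], [E' → . E], [F → .] }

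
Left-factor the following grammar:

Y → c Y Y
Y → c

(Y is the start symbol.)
Y → c Y'
Y' → Y Y
Y' → ε

Left-factoring transforms A → αβ₁ | αβ₂ into A → αA' and A' → β₁ | β₂
(α is the longest common prefix among the alternatives). Repeat until
no nonterminal has two alternatives with a common prefix.

Round 1: Y has alternatives sharing prefix 'c'. Introduce Y': Y → c Y'
  Add: Y' → Y Y
  Add: Y' → ε

No remaining common prefixes — done.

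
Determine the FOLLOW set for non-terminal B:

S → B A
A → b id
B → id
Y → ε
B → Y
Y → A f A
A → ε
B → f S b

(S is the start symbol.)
To compute FOLLOW(B), find every occurrence of B on a right-hand side N → α B β: add FIRST(β) \ {ε}, and if β is empty or nullable also add FOLLOW(N). Iterate to a fixed point.

In S → B A: B is followed by A, add FIRST(A) \ {ε} = { 'b' }
  A is nullable, so also add FOLLOW(S)

The FOLLOW sets referred to above (computed the same way, to a fixed point):
  FOLLOW(S) = { $, 'b' }

Taking the union: FOLLOW(B) = { $, 'b' }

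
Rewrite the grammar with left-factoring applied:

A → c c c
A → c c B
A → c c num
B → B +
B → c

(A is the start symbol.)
A → c c A'
A' → c
A' → B
A' → num
B → B +
B → c

Left-factoring transforms A → αβ₁ | αβ₂ into A → αA' and A' → β₁ | β₂
(α is the longest common prefix among the alternatives). Repeat until
no nonterminal has two alternatives with a common prefix.

Round 1: A has alternatives sharing prefix 'c c'. Introduce A': A → c c A'
  Add: A' → c
  Add: A' → B
  Add: A' → num

No remaining common prefixes — done.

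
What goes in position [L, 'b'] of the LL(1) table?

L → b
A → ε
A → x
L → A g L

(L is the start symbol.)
To find M[L, 'b'], we find productions for L where 'b' is in the predict set (PREDICT(N → α) = (FIRST(α) \ {ε}) ∪ (FOLLOW(N) if α ⇒* ε)).

Relevant sets:
  FIRST(A) = { 'x', ε }

L → b: PREDICT = { 'b' }
  'b' is in predict set, so this production goes in M[L, 'b']
L → A g L: PREDICT = { 'g', 'x' }

M[L, 'b'] = L → b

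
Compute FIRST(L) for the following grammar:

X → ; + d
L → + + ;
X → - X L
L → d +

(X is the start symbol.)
{ '+', 'd' }

From L → + + ;:
  - '+' is a terminal: add '+' and stop
From L → d +:
  - d is a terminal: add 'd' and stop

Collecting: FIRST(L) = { '+', 'd' }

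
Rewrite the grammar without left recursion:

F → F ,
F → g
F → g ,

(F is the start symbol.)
F is directly left-recursive. The standard transformation for
  A → A α₁ | ... | A α_m | β₁ | ... | β_n
is
  A  → β₁ A' | ... | β_n A'
  A' → α₁ A' | ... | α_m A' | ε

F → g becomes F → g F'
F → g , becomes F → g , F'
F → F , becomes F' → , F'
Add F' → ε

Resulting grammar:
F → g F'
F → g , F'
F' → , F'
F' → ε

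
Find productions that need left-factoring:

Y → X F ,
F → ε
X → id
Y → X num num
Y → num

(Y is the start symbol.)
Left-factoring is needed when two productions for the same non-terminal
share a common prefix on the right-hand side.

Productions for Y:
  Y → X F ,
  Y → X num num
  Y → num

Found common prefix 'X' in productions for Y

Answer: Yes, Y has productions with common prefix 'X'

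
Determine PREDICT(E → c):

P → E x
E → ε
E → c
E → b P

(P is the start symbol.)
{ 'c' }

PREDICT(E → c) = (FIRST(RHS) \ {ε}) ∪ (FOLLOW(E) if ε ∈ FIRST(RHS), i.e. RHS ⇒* ε)
FIRST(c) = { 'c' }
ε ∉ FIRST(c), so FOLLOW(E) is not added.
PREDICT(E → c) = { 'c' }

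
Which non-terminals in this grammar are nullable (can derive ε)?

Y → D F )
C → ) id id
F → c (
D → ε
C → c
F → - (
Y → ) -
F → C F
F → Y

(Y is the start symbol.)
{ 'D' }

ε-productions: D → ε
So D is immediately nullable.
No further non-terminal can be added: every production for the remaining non-terminals contains a terminal or a non-nullable non-terminal.
Nullable = { 'D' }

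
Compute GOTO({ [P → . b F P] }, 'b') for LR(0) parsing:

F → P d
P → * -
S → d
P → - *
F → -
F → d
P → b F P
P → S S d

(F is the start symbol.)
{ [F → . -], [F → . P d], [F → . d], [P → . * -], [P → . - *], [P → . S S d], [P → . b F P], [P → b . F P], [S → . d] }

GOTO(I, 'b') = CLOSURE({ [A → αX.β] : [A → α.Xβ] ∈ I, X = 'b' })

Items with dot before 'b', with the dot advanced:
  [P → . b F P] → [P → b . F P]
Closure of the advanced items:
  [P → b . F P] has the dot before F: add [F → . P d], [F → . -], [F → . d]
  [F → . P d] has the dot before P: add [P → . * -], [P → . - *], [P → . b F P], [P → . S S d]
  [P → . S S d] has the dot before S: add [S → . d]

GOTO = { [F → . -], [F → . P d], [F → . d], [P → . * -], [P → . - *], [P → . S S d], [P → . b F P], [P → b . F P], [S → . d] }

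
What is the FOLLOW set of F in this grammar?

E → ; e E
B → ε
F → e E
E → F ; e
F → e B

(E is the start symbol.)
{ ';' }

To compute FOLLOW(F), find every occurrence of F on a right-hand side N → α F β: add FIRST(β) \ {ε}, and if β is empty or nullable also add FOLLOW(N). Iterate to a fixed point.

In E → F ; e: F is followed by ';' e, add FIRST(';' e) \ {ε} = { ';' }

Taking the union: FOLLOW(F) = { ';' }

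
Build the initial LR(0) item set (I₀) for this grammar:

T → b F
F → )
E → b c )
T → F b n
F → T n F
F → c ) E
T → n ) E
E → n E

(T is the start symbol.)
{ [F → . )], [F → . T n F], [F → . c ) E], [T → . F b n], [T → . b F], [T → . n ) E], [T' → . T] }

First, augment the grammar with T' → T
I₀ = CLOSURE({ [T' → . T] }):
  [T' → . T] has the dot before T: add [T → . b F], [T → . F b n], [T → . n ) E]
  [T → . F b n] has the dot before F: add [F → . )], [F → . T n F], [F → . c ) E]
No further items can be added.

I₀ = { [F → . )], [F → . T n F], [F → . c ) E], [T → . F b n], [T → . b F], [T → . n ) E], [T' → . T] }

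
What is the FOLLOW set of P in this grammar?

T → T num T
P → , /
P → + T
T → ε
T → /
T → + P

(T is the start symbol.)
{ $, 'num' }

In T → + P: P is at the end, add FOLLOW(T)

The FOLLOW sets referred to above (computed the same way, to a fixed point):
  FOLLOW(T) = { $, 'num' }

Taking the union: FOLLOW(P) = { $, 'num' }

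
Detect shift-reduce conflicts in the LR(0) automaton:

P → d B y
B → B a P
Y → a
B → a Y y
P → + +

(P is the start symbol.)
A shift-reduce conflict occurs when an LR(0) state has both:
  - a complete (reduce) item [A → α .] (dot at the end), and
  - a shift item [B → β . c γ] (dot before a terminal).

Augment with P' → P and build the canonical LR(0) collection (I0 = CLOSURE({[P' → . P]}), then GOTO on every symbol after a dot until no new states appear). It has 13 states:
  I0: { [P → . + +], [P → . d B y], [P' → . P] }  — shift
  I1: { [P → + . +] }  — shift
  I2: { [P' → P .] }  — accept
  I3: { [B → . B a P], [B → . a Y y], [P → d . B y] }  — shift
  I4: { [B → B . a P], [P → d B . y] }  — shift
  I5: { [B → a . Y y], [Y → . a] }  — shift
  I6: { [B → a Y . y] }  — shift
  I7: { [Y → a .] }  — reduce
  I8: { [B → a Y y .] }  — reduce
  I9: { [B → B a . P], [P → . + +], [P → . d B y] }  — shift
  I10: { [P → d B y .] }  — reduce
  I11: { [B → B a P .] }  — reduce
  I12: { [P → + + .] }  — reduce

No state contains both a complete item and a shift item.

Answer: No shift-reduce conflicts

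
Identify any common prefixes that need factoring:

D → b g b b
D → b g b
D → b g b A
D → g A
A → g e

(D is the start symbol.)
Left-factoring is needed when two productions for the same non-terminal
share a common prefix on the right-hand side.

Productions for D:
  D → b g b b
  D → b g b
  D → b g b A
  D → g A

Found common prefix 'b g b' in productions for D

Answer: Yes, D has productions with common prefix 'b g b'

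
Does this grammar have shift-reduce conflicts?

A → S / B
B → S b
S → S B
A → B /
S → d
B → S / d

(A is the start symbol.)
No shift-reduce conflicts

Augment with A' → A and build the canonical LR(0) collection (I0 = CLOSURE({[A' → . A]}), then GOTO on every symbol after a dot until no new states appear). It has 14 states:
  I0: { [A → . B /], [A → . S / B], [A' → . A], [B → . S / d], [B → . S b], [S → . S B], [S → . d] }  — shift
  I1: { [A' → A .] }  — accept
  I2: { [A → B . /] }  — shift
  I3: { [A → S . / B], [B → . S / d], [B → . S b], [B → S . / d], [B → S . b], [S → . S B], [S → . d], [S → S . B] }  — shift
  I4: { [S → d .] }  — reduce
  I5: { [A → S / . B], [B → . S / d], [B → . S b], [B → S / . d], [S → . S B], [S → . d] }  — shift
  I6: { [S → S B .] }  — reduce
  I7: { [B → . S / d], [B → . S b], [B → S . / d], [B → S . b], [S → . S B], [S → . d], [S → S . B] }  — shift
  I8: { [B → S b .] }  — reduce
  I9: { [B → S / . d] }  — shift
  I10: { [B → S / d .] }  — reduce
  I11: { [A → S / B .] }  — reduce
  I12: { [B → S / d .], [S → d .] }  — 2 reduces
  I13: { [A → B / .] }  — reduce

No state contains both a complete item and a shift item.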